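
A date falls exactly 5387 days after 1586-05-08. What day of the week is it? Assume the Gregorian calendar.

Monday

First find the weekday of May 8, 1586. Doomsday rule: the anchor day for the 1500s is Wednesday. For year 86: 86÷12 = 7 r 2, and 2÷4 = 0, so 7+2+0 = 9.
Wednesday + 9 ≡ Friday — that's 1586's doomsday.
In May the doomsday date is May 9.
May 8 is 1 day before May 9; 1 mod 7 = 1, so Friday − 1 = Thursday.
5387 mod 7 = 4, so 5387 days after a Thursday is Thursday + 4 = Monday.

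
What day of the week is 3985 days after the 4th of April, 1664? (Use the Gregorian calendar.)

Sunday

Apr 4, 1664 is a Friday.
3985 mod 7 = 2, so 3985 days after a Friday is Friday + 2 = Sunday.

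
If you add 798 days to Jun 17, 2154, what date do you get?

August 23, 2156

+365 (one year) → Jun 17, 2155 (433 left).
+366 (one year; includes Feb 29, 2156) → Jun 17, 2156 (67 left).
Jun has 30 days: +14 → Jul 1, 2156 (53 left).
Jul has 31 days: +31 → Aug 1, 2156 (22 left).
+22 → Aug 23, 2156.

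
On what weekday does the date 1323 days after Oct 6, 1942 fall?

Tuesday

Oct 6, 1942 is a Tuesday.
1323 mod 7 = 0, so 1323 days after a Tuesday is Tuesday + 0 = Tuesday.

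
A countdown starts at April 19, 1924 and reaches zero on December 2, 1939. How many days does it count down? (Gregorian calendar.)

Apr 19, 1924 → Apr 19, 1925: 365 days.
Apr 19, 1925 → Apr 19, 1926: 365 days.
Apr 19, 1926 → Apr 19, 1927: 365 days.
Apr 19, 1927 → Apr 19, 1928: 366 days (Feb 29, 1928 is in that span).
Apr 19, 1928 → Apr 19, 1929: 365 days.
Apr 19, 1929 → Apr 19, 1930: 365 days.
Apr 19, 1930 → Apr 19, 1931: 365 days.
Apr 19, 1931 → Apr 19, 1932: 366 days (Feb 29, 1932 is in that span).
Apr 19, 1932 → Apr 19, 1933: 365 days.
Apr 19, 1933 → Apr 19, 1934: 365 days.
Apr 19, 1934 → Apr 19, 1935: 365 days.
Apr 19, 1935 → Apr 19, 1936: 366 days (Feb 29, 1936 is in that span).
Apr 19, 1936 → Apr 19, 1937: 365 days.
Apr 19, 1937 → Apr 19, 1938: 365 days.
Apr 19, 1938 → Apr 19, 1939: 365 days.
Apr 19, 1939 → May 19, 1939: 30 days (April has 30).
May 19, 1939 → Jun 19, 1939: 31 days (May has 31).
Jun 19, 1939 → Jul 19, 1939: 30 days (June has 30).
Jul 19, 1939 → Aug 19, 1939: 31 days (July has 31).
Aug 19, 1939 → Sep 19, 1939: 31 days (August has 31).
Sep 19, 1939 → Oct 19, 1939: 30 days (September has 30).
Oct 19, 1939 → Nov 19, 1939: 31 days (October has 31).
Nov 19, 1939 → Dec 2, 1939: 13 days.
Total: 5705 days.

5705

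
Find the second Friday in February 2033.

February 11, 2033

February 1, 2033 is a Tuesday.
The first Friday is therefore February 4 (3 days later).
The second Friday is 4 + 1×7 = February 11.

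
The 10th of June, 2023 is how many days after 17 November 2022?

205

Nov 17, 2022 → Dec 17, 2022: 30 days (November has 30).
Dec 17, 2022 → Jan 17, 2023: 31 days (December has 31).
Jan 17, 2023 → Feb 17, 2023: 31 days (January has 31).
Feb 17, 2023 → Mar 17, 2023: 28 days (February has 28).
Mar 17, 2023 → Apr 17, 2023: 31 days (March has 31).
Apr 17, 2023 → May 17, 2023: 30 days (April has 30).
May 17, 2023 → Jun 10, 2023: 24 days.
Total: 205 days.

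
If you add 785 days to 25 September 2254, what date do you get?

+365 (one year) → Sep 25, 2255 (420 left).
+366 (one year; includes Feb 29, 2256) → Sep 25, 2256 (54 left).
Sep has 30 days: +6 → Oct 1, 2256 (48 left).
Oct has 31 days: +31 → Nov 1, 2256 (17 left).
+17 → Nov 18, 2256.

November 18, 2256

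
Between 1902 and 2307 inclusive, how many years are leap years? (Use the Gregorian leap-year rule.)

98

Multiples of 4 in [1902,2307]: 101.
Of those, multiples of 100: 4 (not leap unless ÷400).
Multiples of 400: 1.
Leap years = 101 − 4 + 1 = 98.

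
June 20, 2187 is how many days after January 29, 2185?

872

Jan 29, 2185 → Jan 29, 2186: 365 days.
Jan 29, 2186 → Jan 29, 2187: 365 days.
Jan 29, 2187 → Feb 28, 2187: 30 days (January has 31).
Feb 28, 2187 → Mar 28, 2187: 28 days (February has 28).
Mar 28, 2187 → Apr 28, 2187: 31 days (March has 31).
Apr 28, 2187 → May 28, 2187: 30 days (April has 30).
May 28, 2187 → Jun 20, 2187: 23 days.
Total: 872 days.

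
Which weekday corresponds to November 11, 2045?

Saturday

Doomsday rule: the anchor day for the 2000s is Tuesday. For year 45: 45÷12 = 3 r 9, and 9÷4 = 2, so 3+9+2 = 14.
Tuesday + 14 ≡ Tuesday — that's 2045's doomsday.
In November the doomsday date is Nov 7.
Nov 11 is 4 days after Nov 7; 4 mod 7 = 4, so Tuesday + 4 = Saturday.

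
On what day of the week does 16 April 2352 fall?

Wednesday

Doomsday rule: the anchor day for the 2300s is Wednesday. For year 52: 52÷12 = 4 r 4, and 4÷4 = 1, so 4+4+1 = 9.
Wednesday + 9 ≡ Friday — that's 2352's doomsday.
In April the doomsday date is Apr 4.
Apr 16 is 12 days after Apr 4; 12 mod 7 = 5, so Friday + 5 = Wednesday.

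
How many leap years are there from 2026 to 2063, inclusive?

9

Multiples of 4 in [2026,2063]: 9.
Of those, multiples of 100: 0 (not leap unless ÷400).
Multiples of 400: 0.
Leap years = 9 − 0 + 0 = 9.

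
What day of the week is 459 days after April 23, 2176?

First find the weekday of Apr 23, 2176. Doomsday rule: the anchor day for the 2100s is Sunday. For year 76: 76÷12 = 6 r 4, and 4÷4 = 1, so 6+4+1 = 11.
Sunday + 11 ≡ Thursday — that's 2176's doomsday.
In April the doomsday date is Apr 4.
Apr 23 is 19 days after Apr 4; 19 mod 7 = 5, so Thursday + 5 = Tuesday.
459 mod 7 = 4, so 459 days after a Tuesday is Tuesday + 4 = Saturday.

Saturday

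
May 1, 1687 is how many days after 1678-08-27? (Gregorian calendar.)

3169

Aug 27, 1678 → Aug 27, 1679: 365 days.
Aug 27, 1679 → Aug 27, 1680: 366 days (Feb 29, 1680 is in that span).
Aug 27, 1680 → Aug 27, 1681: 365 days.
Aug 27, 1681 → Aug 27, 1682: 365 days.
Aug 27, 1682 → Aug 27, 1683: 365 days.
Aug 27, 1683 → Aug 27, 1684: 366 days (Feb 29, 1684 is in that span).
Aug 27, 1684 → Aug 27, 1685: 365 days.
Aug 27, 1685 → Aug 27, 1686: 365 days.
Aug 27, 1686 → Sep 27, 1686: 31 days (August has 31).
Sep 27, 1686 → Oct 27, 1686: 30 days (September has 30).
Oct 27, 1686 → Nov 27, 1686: 31 days (October has 31).
Nov 27, 1686 → Dec 27, 1686: 30 days (November has 30).
Dec 27, 1686 → Jan 27, 1687: 31 days (December has 31).
Jan 27, 1687 → Feb 27, 1687: 31 days (January has 31).
Feb 27, 1687 → Mar 27, 1687: 28 days (February has 28).
Mar 27, 1687 → Apr 27, 1687: 31 days (March has 31).
Apr 27, 1687 → May 1, 1687: 4 days.
Total: 3169 days.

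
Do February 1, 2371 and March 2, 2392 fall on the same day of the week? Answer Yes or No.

Yes

From Feb 1, 2371 to Mar 2, 2392 is 7700 days.
7700 mod 7 = 0, so they are the same weekday.
(Feb 1, 2371 is a Monday; Mar 2, 2392 is a Monday.)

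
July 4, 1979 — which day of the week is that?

January 1, 1979 is a Monday.
Jan 1, 1979 → Feb 1, 1979: 31 days (January has 31).
Feb 1, 1979 → Mar 1, 1979: 28 days (February has 28).
Mar 1, 1979 → Apr 1, 1979: 31 days (March has 31).
Apr 1, 1979 → May 1, 1979: 30 days (April has 30).
May 1, 1979 → Jun 1, 1979: 31 days (May has 31).
Jun 1, 1979 → Jul 1, 1979: 30 days (June has 30).
Jul 1, 1979 → Jul 4, 1979: 3 days.
Total: 184 days.
184 mod 7 = 2, so Monday + 2 = Wednesday.

Wednesday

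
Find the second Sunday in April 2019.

April 1, 2019 is a Monday.
The first Sunday is therefore April 7 (6 days later).
The second Sunday is 7 + 1×7 = April 14.

April 14, 2019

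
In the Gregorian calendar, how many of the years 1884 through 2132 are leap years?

Multiples of 4 in [1884,2132]: 63.
Of those, multiples of 100: 3 (not leap unless ÷400).
Multiples of 400: 1.
Leap years = 63 − 3 + 1 = 61.

61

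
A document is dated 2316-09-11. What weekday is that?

Monday

Doomsday rule: the anchor day for the 2300s is Wednesday. For year 16: 16÷12 = 1 r 4, and 4÷4 = 1, so 1+4+1 = 6.
Wednesday + 6 ≡ Tuesday — that's 2316's doomsday.
In September the doomsday date is Sep 5.
Sep 11 is 6 days after Sep 5; 6 mod 7 = 6, so Tuesday + 6 = Monday.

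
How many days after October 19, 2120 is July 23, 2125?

1738

Oct 19, 2120 → Oct 19, 2121: 365 days.
Oct 19, 2121 → Oct 19, 2122: 365 days.
Oct 19, 2122 → Oct 19, 2123: 365 days.
Oct 19, 2123 → Oct 19, 2124: 366 days (Feb 29, 2124 is in that span).
Oct 19, 2124 → Nov 19, 2124: 31 days (October has 31).
Nov 19, 2124 → Dec 19, 2124: 30 days (November has 30).
Dec 19, 2124 → Jan 19, 2125: 31 days (December has 31).
Jan 19, 2125 → Feb 19, 2125: 31 days (January has 31).
Feb 19, 2125 → Mar 19, 2125: 28 days (February has 28).
Mar 19, 2125 → Apr 19, 2125: 31 days (March has 31).
Apr 19, 2125 → May 19, 2125: 30 days (April has 30).
May 19, 2125 → Jun 19, 2125: 31 days (May has 31).
Jun 19, 2125 → Jul 19, 2125: 30 days (June has 30).
Jul 19, 2125 → Jul 23, 2125: 4 days.
Total: 1738 days.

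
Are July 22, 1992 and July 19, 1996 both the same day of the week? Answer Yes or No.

From Jul 22, 1992 to Jul 19, 1996 is 1458 days.
1458 mod 7 = 2, so they are different weekdays.
(Jul 22, 1992 is a Wednesday; Jul 19, 1996 is a Friday.)

No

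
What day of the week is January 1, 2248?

January 1, 2248 is a Saturday.
Total: 0 days.
0 mod 7 = 0, so Saturday + 0 = Saturday.

Saturday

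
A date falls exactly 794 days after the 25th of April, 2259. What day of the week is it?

Thursday

Apr 25, 2259 is a Monday.
794 mod 7 = 3, so 794 days after a Monday is Monday + 3 = Thursday.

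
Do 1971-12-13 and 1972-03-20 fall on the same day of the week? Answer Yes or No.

Yes

From Dec 13, 1971 to Mar 20, 1972 is 98 days.
98 mod 7 = 0, so they are the same weekday.
(Dec 13, 1971 is a Monday; Mar 20, 1972 is a Monday.)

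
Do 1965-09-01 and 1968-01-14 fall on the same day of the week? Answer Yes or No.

From Sep 1, 1965 to Jan 14, 1968 is 865 days.
865 mod 7 = 4, so they are different weekdays.
(Sep 1, 1965 is a Wednesday; Jan 14, 1968 is a Sunday.)

No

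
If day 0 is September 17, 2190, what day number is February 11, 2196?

Sep 17, 2190 → Sep 17, 2191: 365 days.
Sep 17, 2191 → Sep 17, 2192: 366 days (Feb 29, 2192 is in that span).
Sep 17, 2192 → Sep 17, 2193: 365 days.
Sep 17, 2193 → Sep 17, 2194: 365 days.
Sep 17, 2194 → Sep 17, 2195: 365 days.
Sep 17, 2195 → Oct 17, 2195: 30 days (September has 30).
Oct 17, 2195 → Nov 17, 2195: 31 days (October has 31).
Nov 17, 2195 → Dec 17, 2195: 30 days (November has 30).
Dec 17, 2195 → Jan 17, 2196: 31 days (December has 31).
Jan 17, 2196 → Feb 11, 2196: 25 days.
Total: 1973 days.

1973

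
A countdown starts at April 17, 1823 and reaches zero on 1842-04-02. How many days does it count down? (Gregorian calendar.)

6925

Apr 17, 1823 → Apr 17, 1824: 366 days (Feb 29, 1824 is in that span).
Apr 17, 1824 → Apr 17, 1825: 365 days.
Apr 17, 1825 → Apr 17, 1826: 365 days.
Apr 17, 1826 → Apr 17, 1827: 365 days.
Apr 17, 1827 → Apr 17, 1828: 366 days (Feb 29, 1828 is in that span).
Apr 17, 1828 → Apr 17, 1829: 365 days.
Apr 17, 1829 → Apr 17, 1830: 365 days.
Apr 17, 1830 → Apr 17, 1831: 365 days.
Apr 17, 1831 → Apr 17, 1832: 366 days (Feb 29, 1832 is in that span).
Apr 17, 1832 → Apr 17, 1833: 365 days.
Apr 17, 1833 → Apr 17, 1834: 365 days.
Apr 17, 1834 → Apr 17, 1835: 365 days.
Apr 17, 1835 → Apr 17, 1836: 366 days (Feb 29, 1836 is in that span).
Apr 17, 1836 → Apr 17, 1837: 365 days.
Apr 17, 1837 → Apr 17, 1838: 365 days.
Apr 17, 1838 → Apr 17, 1839: 365 days.
Apr 17, 1839 → Apr 17, 1840: 366 days (Feb 29, 1840 is in that span).
Apr 17, 1840 → Apr 17, 1841: 365 days.
Apr 17, 1841 → May 17, 1841: 30 days (April has 30).
May 17, 1841 → Jun 17, 1841: 31 days (May has 31).
Jun 17, 1841 → Jul 17, 1841: 30 days (June has 30).
Jul 17, 1841 → Aug 17, 1841: 31 days (July has 31).
Aug 17, 1841 → Sep 17, 1841: 31 days (August has 31).
Sep 17, 1841 → Oct 17, 1841: 30 days (September has 30).
Oct 17, 1841 → Nov 17, 1841: 31 days (October has 31).
Nov 17, 1841 → Dec 17, 1841: 30 days (November has 30).
Dec 17, 1841 → Jan 17, 1842: 31 days (December has 31).
Jan 17, 1842 → Feb 17, 1842: 31 days (January has 31).
Feb 17, 1842 → Mar 17, 1842: 28 days (February has 28).
Mar 17, 1842 → Apr 2, 1842: 16 days.
Total: 6925 days.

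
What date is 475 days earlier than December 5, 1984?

August 18, 1983

−366 (one year; includes Feb 29, 1984) → Dec 5, 1983 (109 left).
−5 → Nov 30, 1983 (end of Nov, 30 days; 104 left).
−30 → Oct 31, 1983 (end of Oct, 31 days; 74 left).
−31 → Sep 30, 1983 (end of Sep, 30 days; 43 left).
−30 → Aug 31, 1983 (end of Aug, 31 days; 13 left).
−13 → Aug 18, 1983.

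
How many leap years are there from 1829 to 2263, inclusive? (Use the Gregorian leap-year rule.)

Multiples of 4 in [1829,2263]: 108.
Of those, multiples of 100: 4 (not leap unless ÷400).
Multiples of 400: 1.
Leap years = 108 − 4 + 1 = 105.

105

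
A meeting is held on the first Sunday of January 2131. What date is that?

January 7, 2131

January 1, 2131 is a Monday.
The first Sunday is therefore January 7 (6 days later).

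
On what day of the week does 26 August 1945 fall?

Doomsday rule: the anchor day for the 1900s is Wednesday. For year 45: 45÷12 = 3 r 9, and 9÷4 = 2, so 3+9+2 = 14.
Wednesday + 14 ≡ Wednesday — that's 1945's doomsday.
In August the doomsday date is Aug 8.
Aug 26 is 18 days after Aug 8; 18 mod 7 = 4, so Wednesday + 4 = Sunday.

Sunday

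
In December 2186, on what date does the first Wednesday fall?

December 1, 2186 is a Friday.
The first Wednesday is therefore December 6 (5 days later).

December 6, 2186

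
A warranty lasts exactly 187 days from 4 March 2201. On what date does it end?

Mar has 31 days: +28 → Apr 1, 2201 (159 left).
Apr has 30 days: +30 → May 1, 2201 (129 left).
May has 31 days: +31 → Jun 1, 2201 (98 left).
Jun has 30 days: +30 → Jul 1, 2201 (68 left).
Jul has 31 days: +31 → Aug 1, 2201 (37 left).
Aug has 31 days: +31 → Sep 1, 2201 (6 left).
+6 → Sep 7, 2201.

September 7, 2201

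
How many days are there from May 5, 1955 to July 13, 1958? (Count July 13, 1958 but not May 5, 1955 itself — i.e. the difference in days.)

1165

May 5, 1955 → May 5, 1956: 366 days (Feb 29, 1956 is in that span).
May 5, 1956 → May 5, 1957: 365 days.
May 5, 1957 → May 5, 1958: 365 days.
May 5, 1958 → Jun 5, 1958: 31 days (May has 31).
Jun 5, 1958 → Jul 5, 1958: 30 days (June has 30).
Jul 5, 1958 → Jul 13, 1958: 8 days.
Total: 1165 days.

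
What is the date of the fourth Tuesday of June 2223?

June 1, 2223 is a Sunday.
The first Tuesday is therefore June 3 (2 days later).
The fourth Tuesday is 3 + 3×7 = June 24.

June 24, 2223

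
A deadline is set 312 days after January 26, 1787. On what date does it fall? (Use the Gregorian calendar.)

Jan has 31 days: +6 → Feb 1, 1787 (306 left).
Feb has 28 days: +28 → Mar 1, 1787 (278 left).
Mar has 31 days: +31 → Apr 1, 1787 (247 left).
Apr has 30 days: +30 → May 1, 1787 (217 left).
May has 31 days: +31 → Jun 1, 1787 (186 left).
Jun has 30 days: +30 → Jul 1, 1787 (156 left).
Jul has 31 days: +31 → Aug 1, 1787 (125 left).
Aug has 31 days: +31 → Sep 1, 1787 (94 left).
Sep has 30 days: +30 → Oct 1, 1787 (64 left).
Oct has 31 days: +31 → Nov 1, 1787 (33 left).
Nov has 30 days: +30 → Dec 1, 1787 (3 left).
+3 → Dec 4, 1787.

December 4, 1787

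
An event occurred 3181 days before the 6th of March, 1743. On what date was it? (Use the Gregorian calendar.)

−365 (one year) → Mar 6, 1742 (2816 left).
−365 (one year) → Mar 6, 1741 (2451 left).
−365 (one year) → Mar 6, 1740 (2086 left).
−366 (one year; includes Feb 29, 1740) → Mar 6, 1739 (1720 left).
−365 (one year) → Mar 6, 1738 (1355 left).
−365 (one year) → Mar 6, 1737 (990 left).
−365 (one year) → Mar 6, 1736 (625 left).
−366 (one year; includes Feb 29, 1736) → Mar 6, 1735 (259 left).
−6 → Feb 28, 1735 (end of Feb, 28 days; 253 left).
−28 → Jan 31, 1735 (end of Jan, 31 days; 225 left).
−31 → Dec 31, 1734 (end of Dec, 31 days; 194 left).
−31 → Nov 30, 1734 (end of Nov, 30 days; 163 left).
−30 → Oct 31, 1734 (end of Oct, 31 days; 133 left).
−31 → Sep 30, 1734 (end of Sep, 30 days; 102 left).
−30 → Aug 31, 1734 (end of Aug, 31 days; 72 left).
−31 → Jul 31, 1734 (end of Jul, 31 days; 41 left).
−31 → Jun 30, 1734 (end of Jun, 30 days; 10 left).
−10 → Jun 20, 1734.

June 20, 1734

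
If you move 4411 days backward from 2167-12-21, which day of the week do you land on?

First find the weekday of Dec 21, 2167. Doomsday rule: the anchor day for the 2100s is Sunday. For year 67: 67÷12 = 5 r 7, and 7÷4 = 1, so 5+7+1 = 13.
Sunday + 13 ≡ Saturday — that's 2167's doomsday.
In December the doomsday date is Dec 12.
Dec 21 is 9 days after Dec 12; 9 mod 7 = 2, so Saturday + 2 = Monday.
4411 mod 7 = 1, so 4411 days before a Monday is Monday − 1 = Sunday.

Sunday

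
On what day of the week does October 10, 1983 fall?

Monday

January 1, 1983 is a Saturday.
Jan 1, 1983 → Feb 1, 1983: 31 days (January has 31).
Feb 1, 1983 → Mar 1, 1983: 28 days (February has 28).
Mar 1, 1983 → Apr 1, 1983: 31 days (March has 31).
Apr 1, 1983 → May 1, 1983: 30 days (April has 30).
May 1, 1983 → Jun 1, 1983: 31 days (May has 31).
Jun 1, 1983 → Jul 1, 1983: 30 days (June has 30).
Jul 1, 1983 → Aug 1, 1983: 31 days (July has 31).
Aug 1, 1983 → Sep 1, 1983: 31 days (August has 31).
Sep 1, 1983 → Oct 1, 1983: 30 days (September has 30).
Oct 1, 1983 → Oct 10, 1983: 9 days.
Total: 282 days.
282 mod 7 = 2, so Saturday + 2 = Monday.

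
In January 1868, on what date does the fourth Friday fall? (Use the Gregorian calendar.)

January 1, 1868 is a Wednesday.
The first Friday is therefore January 3 (2 days later).
The fourth Friday is 3 + 3×7 = January 24.

January 24, 1868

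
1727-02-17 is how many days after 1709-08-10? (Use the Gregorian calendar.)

6400

Aug 10, 1709 → Aug 10, 1710: 365 days.
Aug 10, 1710 → Aug 10, 1711: 365 days.
Aug 10, 1711 → Aug 10, 1712: 366 days (Feb 29, 1712 is in that span).
Aug 10, 1712 → Aug 10, 1713: 365 days.
Aug 10, 1713 → Aug 10, 1714: 365 days.
Aug 10, 1714 → Aug 10, 1715: 365 days.
Aug 10, 1715 → Aug 10, 1716: 366 days (Feb 29, 1716 is in that span).
Aug 10, 1716 → Aug 10, 1717: 365 days.
Aug 10, 1717 → Aug 10, 1718: 365 days.
Aug 10, 1718 → Aug 10, 1719: 365 days.
Aug 10, 1719 → Aug 10, 1720: 366 days (Feb 29, 1720 is in that span).
Aug 10, 1720 → Aug 10, 1721: 365 days.
Aug 10, 1721 → Aug 10, 1722: 365 days.
Aug 10, 1722 → Aug 10, 1723: 365 days.
Aug 10, 1723 → Aug 10, 1724: 366 days (Feb 29, 1724 is in that span).
Aug 10, 1724 → Aug 10, 1725: 365 days.
Aug 10, 1725 → Aug 10, 1726: 365 days.
Aug 10, 1726 → Sep 10, 1726: 31 days (August has 31).
Sep 10, 1726 → Oct 10, 1726: 30 days (September has 30).
Oct 10, 1726 → Nov 10, 1726: 31 days (October has 31).
Nov 10, 1726 → Dec 10, 1726: 30 days (November has 30).
Dec 10, 1726 → Jan 10, 1727: 31 days (December has 31).
Jan 10, 1727 → Feb 10, 1727: 31 days (January has 31).
Feb 10, 1727 → Feb 17, 1727: 7 days.
Total: 6400 days.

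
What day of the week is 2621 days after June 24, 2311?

Jun 24, 2311 is a Saturday.
2621 mod 7 = 3, so 2621 days after a Saturday is Saturday + 3 = Tuesday.

Tuesday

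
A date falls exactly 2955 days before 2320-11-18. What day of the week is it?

Wednesday

Nov 18, 2320 is a Thursday.
2955 mod 7 = 1, so 2955 days before a Thursday is Thursday − 1 = Wednesday.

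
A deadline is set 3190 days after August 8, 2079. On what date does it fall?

+366 (one year; includes Feb 29, 2080) → Aug 8, 2080 (2824 left).
+365 (one year) → Aug 8, 2081 (2459 left).
+365 (one year) → Aug 8, 2082 (2094 left).
+365 (one year) → Aug 8, 2083 (1729 left).
+366 (one year; includes Feb 29, 2084) → Aug 8, 2084 (1363 left).
+365 (one year) → Aug 8, 2085 (998 left).
+365 (one year) → Aug 8, 2086 (633 left).
+365 (one year) → Aug 8, 2087 (268 left).
Aug has 31 days: +24 → Sep 1, 2087 (244 left).
Sep has 30 days: +30 → Oct 1, 2087 (214 left).
Oct has 31 days: +31 → Nov 1, 2087 (183 left).
Nov has 30 days: +30 → Dec 1, 2087 (153 left).
Dec has 31 days: +31 → Jan 1, 2088 (122 left).
Jan has 31 days: +31 → Feb 1, 2088 (91 left).
Feb has 29 days: +29 → Mar 1, 2088 (62 left).
Mar has 31 days: +31 → Apr 1, 2088 (31 left).
Apr has 30 days: +30 → May 1, 2088 (1 left).
+1 → May 2, 2088.

May 2, 2088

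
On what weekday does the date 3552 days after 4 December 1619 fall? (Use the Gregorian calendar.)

Saturday

First find the weekday of Dec 4, 1619. Doomsday rule: the anchor day for the 1600s is Tuesday. For year 19: 19÷12 = 1 r 7, and 7÷4 = 1, so 1+7+1 = 9.
Tuesday + 9 ≡ Thursday — that's 1619's doomsday.
In December the doomsday date is Dec 12.
Dec 4 is 8 days before Dec 12; 8 mod 7 = 1, so Thursday − 1 = Wednesday.
3552 mod 7 = 3, so 3552 days after a Wednesday is Wednesday + 3 = Saturday.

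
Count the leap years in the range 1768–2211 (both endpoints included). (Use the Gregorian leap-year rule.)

107

Multiples of 4 in [1768,2211]: 111.
Of those, multiples of 100: 5 (not leap unless ÷400).
Multiples of 400: 1.
Leap years = 111 − 5 + 1 = 107.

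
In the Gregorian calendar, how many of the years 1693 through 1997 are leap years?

Multiples of 4 in [1693,1997]: 76.
Of those, multiples of 100: 3 (not leap unless ÷400).
Multiples of 400: 0.
Leap years = 76 − 3 + 0 = 73.

73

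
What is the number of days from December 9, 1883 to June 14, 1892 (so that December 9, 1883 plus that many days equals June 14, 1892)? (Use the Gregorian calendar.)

3110

Dec 9, 1883 → Dec 9, 1884: 366 days (Feb 29, 1884 is in that span).
Dec 9, 1884 → Dec 9, 1885: 365 days.
Dec 9, 1885 → Dec 9, 1886: 365 days.
Dec 9, 1886 → Dec 9, 1887: 365 days.
Dec 9, 1887 → Dec 9, 1888: 366 days (Feb 29, 1888 is in that span).
Dec 9, 1888 → Dec 9, 1889: 365 days.
Dec 9, 1889 → Dec 9, 1890: 365 days.
Dec 9, 1890 → Dec 9, 1891: 365 days.
Dec 9, 1891 → Jan 9, 1892: 31 days (December has 31).
Jan 9, 1892 → Feb 9, 1892: 31 days (January has 31).
Feb 9, 1892 → Mar 9, 1892: 29 days (February has 29).
Mar 9, 1892 → Apr 9, 1892: 31 days (March has 31).
Apr 9, 1892 → May 9, 1892: 30 days (April has 30).
May 9, 1892 → Jun 9, 1892: 31 days (May has 31).
Jun 9, 1892 → Jun 14, 1892: 5 days.
Total: 3110 days.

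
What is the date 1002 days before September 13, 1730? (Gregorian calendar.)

−365 (one year) → Sep 13, 1729 (637 left).
−365 (one year) → Sep 13, 1728 (272 left).
−13 → Aug 31, 1728 (end of Aug, 31 days; 259 left).
−31 → Jul 31, 1728 (end of Jul, 31 days; 228 left).
−31 → Jun 30, 1728 (end of Jun, 30 days; 197 left).
−30 → May 31, 1728 (end of May, 31 days; 167 left).
−31 → Apr 30, 1728 (end of Apr, 30 days; 136 left).
−30 → Mar 31, 1728 (end of Mar, 31 days; 106 left).
−31 → Feb 29, 1728 (end of Feb, 29 days; 75 left).
−29 → Jan 31, 1728 (end of Jan, 31 days; 46 left).
−31 → Dec 31, 1727 (end of Dec, 31 days; 15 left).
−15 → Dec 16, 1727.

December 16, 1727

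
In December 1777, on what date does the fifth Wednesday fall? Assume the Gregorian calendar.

December 31, 1777

December 1, 1777 is a Monday.
The first Wednesday is therefore December 3 (2 days later).
The fifth Wednesday is 3 + 4×7 = December 31.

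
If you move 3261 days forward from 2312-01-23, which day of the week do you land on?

First find the weekday of Jan 23, 2312. Doomsday rule: the anchor day for the 2300s is Wednesday. For year 12: 12÷12 = 1 r 0, and 0÷4 = 0, so 1+0+0 = 1.
Wednesday + 1 ≡ Thursday — that's 2312's doomsday.
In January the doomsday date is Jan 4 (2312 is a leap year (divisible by 4)).
Jan 23 is 19 days after Jan 4; 19 mod 7 = 5, so Thursday + 5 = Tuesday.
3261 mod 7 = 6, so 3261 days after a Tuesday is Tuesday + 6 = Monday.

Monday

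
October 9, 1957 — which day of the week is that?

Doomsday rule: the anchor day for the 1900s is Wednesday. For year 57: 57÷12 = 4 r 9, and 9÷4 = 2, so 4+9+2 = 15.
Wednesday + 15 ≡ Thursday — that's 1957's doomsday.
In October the doomsday date is Oct 10.
Oct 9 is 1 day before Oct 10; 1 mod 7 = 1, so Thursday − 1 = Wednesday.

Wednesday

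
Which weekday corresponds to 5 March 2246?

Doomsday rule: the anchor day for the 2200s is Friday. For year 46: 46÷12 = 3 r 10, and 10÷4 = 2, so 3+10+2 = 15.
Friday + 15 ≡ Saturday — that's 2246's doomsday.
In March the doomsday date is Mar 14.
Mar 5 is 9 days before Mar 14; 9 mod 7 = 2, so Saturday − 2 = Thursday.

Thursday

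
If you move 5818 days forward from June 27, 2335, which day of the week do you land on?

Jun 27, 2335 is a Thursday.
5818 mod 7 = 1, so 5818 days after a Thursday is Thursday + 1 = Friday.

Friday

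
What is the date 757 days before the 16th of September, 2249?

August 21, 2247

−365 (one year) → Sep 16, 2248 (392 left).
−16 → Aug 31, 2248 (end of Aug, 31 days; 376 left).
−31 → Jul 31, 2248 (end of Jul, 31 days; 345 left).
−31 → Jun 30, 2248 (end of Jun, 30 days; 314 left).
−30 → May 31, 2248 (end of May, 31 days; 284 left).
−31 → Apr 30, 2248 (end of Apr, 30 days; 253 left).
−30 → Mar 31, 2248 (end of Mar, 31 days; 223 left).
−31 → Feb 29, 2248 (end of Feb, 29 days; 192 left).
−29 → Jan 31, 2248 (end of Jan, 31 days; 163 left).
−31 → Dec 31, 2247 (end of Dec, 31 days; 132 left).
−31 → Nov 30, 2247 (end of Nov, 30 days; 101 left).
−30 → Oct 31, 2247 (end of Oct, 31 days; 71 left).
−31 → Sep 30, 2247 (end of Sep, 30 days; 40 left).
−30 → Aug 31, 2247 (end of Aug, 31 days; 10 left).
−10 → Aug 21, 2247.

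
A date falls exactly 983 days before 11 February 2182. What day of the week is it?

Feb 11, 2182 is a Monday.
983 mod 7 = 3, so 983 days before a Monday is Monday − 3 = Friday.

Friday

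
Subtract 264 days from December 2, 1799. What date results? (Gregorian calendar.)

March 13, 1799

−2 → Nov 30, 1799 (end of Nov, 30 days; 262 left).
−30 → Oct 31, 1799 (end of Oct, 31 days; 232 left).
−31 → Sep 30, 1799 (end of Sep, 30 days; 201 left).
−30 → Aug 31, 1799 (end of Aug, 31 days; 171 left).
−31 → Jul 31, 1799 (end of Jul, 31 days; 140 left).
−31 → Jun 30, 1799 (end of Jun, 30 days; 109 left).
−30 → May 31, 1799 (end of May, 31 days; 79 left).
−31 → Apr 30, 1799 (end of Apr, 30 days; 48 left).
−30 → Mar 31, 1799 (end of Mar, 31 days; 18 left).
−18 → Mar 13, 1799.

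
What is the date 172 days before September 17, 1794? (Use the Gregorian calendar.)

−17 → Aug 31, 1794 (end of Aug, 31 days; 155 left).
−31 → Jul 31, 1794 (end of Jul, 31 days; 124 left).
−31 → Jun 30, 1794 (end of Jun, 30 days; 93 left).
−30 → May 31, 1794 (end of May, 31 days; 63 left).
−31 → Apr 30, 1794 (end of Apr, 30 days; 32 left).
−30 → Mar 31, 1794 (end of Mar, 31 days; 2 left).
−2 → Mar 29, 1794.

March 29, 1794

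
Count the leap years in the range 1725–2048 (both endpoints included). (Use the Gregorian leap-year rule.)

79

Multiples of 4 in [1725,2048]: 81.
Of those, multiples of 100: 3 (not leap unless ÷400).
Multiples of 400: 1.
Leap years = 81 − 3 + 1 = 79.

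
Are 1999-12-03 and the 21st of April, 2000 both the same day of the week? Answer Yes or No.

From Dec 3, 1999 to Apr 21, 2000 is 140 days.
140 mod 7 = 0, so they are the same weekday.
(Dec 3, 1999 is a Friday; Apr 21, 2000 is a Friday.)

Yes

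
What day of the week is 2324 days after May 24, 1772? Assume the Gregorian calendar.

Sunday

May 24, 1772 is a Sunday.
2324 mod 7 = 0, so 2324 days after a Sunday is Sunday + 0 = Sunday.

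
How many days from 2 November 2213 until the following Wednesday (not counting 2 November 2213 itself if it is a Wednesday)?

Nov 2, 2213 is a Tuesday.
From Tuesday to the next Wednesday is 1 day.

1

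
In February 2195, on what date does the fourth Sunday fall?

February 1, 2195 is a Sunday.
The first Sunday is therefore February 1 (same day).
The fourth Sunday is 1 + 3×7 = February 22.

February 22, 2195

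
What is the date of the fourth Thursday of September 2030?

September 1, 2030 is a Sunday.
The first Thursday is therefore September 5 (4 days later).
The fourth Thursday is 5 + 3×7 = September 26.

September 26, 2030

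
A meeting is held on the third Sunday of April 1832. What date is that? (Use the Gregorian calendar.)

April 15, 1832

April 1, 1832 is a Sunday.
The first Sunday is therefore April 1 (same day).
The third Sunday is 1 + 2×7 = April 15.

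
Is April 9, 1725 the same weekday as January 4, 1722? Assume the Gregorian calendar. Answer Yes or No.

No

From Jan 4, 1722 to Apr 9, 1725 is 1191 days.
1191 mod 7 = 1, so they are different weekdays.
(Jan 4, 1722 is a Sunday; Apr 9, 1725 is a Monday.)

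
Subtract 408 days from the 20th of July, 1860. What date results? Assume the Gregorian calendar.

−366 (one year; includes Feb 29, 1860) → Jul 20, 1859 (42 left).
−20 → Jun 30, 1859 (end of Jun, 30 days; 22 left).
−22 → Jun 8, 1859.

June 8, 1859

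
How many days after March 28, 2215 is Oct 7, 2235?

Mar 28, 2215 → Mar 28, 2216: 366 days (Feb 29, 2216 is in that span).
Mar 28, 2216 → Mar 28, 2217: 365 days.
Mar 28, 2217 → Mar 28, 2218: 365 days.
Mar 28, 2218 → Mar 28, 2219: 365 days.
Mar 28, 2219 → Mar 28, 2220: 366 days (Feb 29, 2220 is in that span).
Mar 28, 2220 → Mar 28, 2221: 365 days.
Mar 28, 2221 → Mar 28, 2222: 365 days.
Mar 28, 2222 → Mar 28, 2223: 365 days.
Mar 28, 2223 → Mar 28, 2224: 366 days (Feb 29, 2224 is in that span).
Mar 28, 2224 → Mar 28, 2225: 365 days.
Mar 28, 2225 → Mar 28, 2226: 365 days.
Mar 28, 2226 → Mar 28, 2227: 365 days.
Mar 28, 2227 → Mar 28, 2228: 366 days (Feb 29, 2228 is in that span).
Mar 28, 2228 → Mar 28, 2229: 365 days.
Mar 28, 2229 → Mar 28, 2230: 365 days.
Mar 28, 2230 → Mar 28, 2231: 365 days.
Mar 28, 2231 → Mar 28, 2232: 366 days (Feb 29, 2232 is in that span).
Mar 28, 2232 → Mar 28, 2233: 365 days.
Mar 28, 2233 → Mar 28, 2234: 365 days.
Mar 28, 2234 → Mar 28, 2235: 365 days.
Mar 28, 2235 → Apr 28, 2235: 31 days (March has 31).
Apr 28, 2235 → May 28, 2235: 30 days (April has 30).
May 28, 2235 → Jun 28, 2235: 31 days (May has 31).
Jun 28, 2235 → Jul 28, 2235: 30 days (June has 30).
Jul 28, 2235 → Aug 28, 2235: 31 days (July has 31).
Aug 28, 2235 → Sep 28, 2235: 31 days (August has 31).
Sep 28, 2235 → Oct 7, 2235: 9 days.
Total: 7498 days.

7498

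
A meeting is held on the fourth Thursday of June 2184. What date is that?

June 24, 2184

June 1, 2184 is a Tuesday.
The first Thursday is therefore June 3 (2 days later).
The fourth Thursday is 3 + 3×7 = June 24.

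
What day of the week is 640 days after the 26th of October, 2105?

Thursday

First find the weekday of Oct 26, 2105. Doomsday rule: the anchor day for the 2100s is Sunday. For year 05: 5÷12 = 0 r 5, and 5÷4 = 1, so 0+5+1 = 6.
Sunday + 6 ≡ Saturday — that's 2105's doomsday.
In October the doomsday date is Oct 10.
Oct 26 is 16 days after Oct 10; 16 mod 7 = 2, so Saturday + 2 = Monday.
640 mod 7 = 3, so 640 days after a Monday is Monday + 3 = Thursday.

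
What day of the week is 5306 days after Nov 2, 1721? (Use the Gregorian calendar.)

First find the weekday of Nov 2, 1721. Doomsday rule: the anchor day for the 1700s is Sunday. For year 21: 21÷12 = 1 r 9, and 9÷4 = 2, so 1+9+2 = 12.
Sunday + 12 ≡ Friday — that's 1721's doomsday.
In November the doomsday date is Nov 7.
Nov 2 is 5 days before Nov 7; 5 mod 7 = 5, so Friday − 5 = Sunday.
5306 mod 7 = 0, so 5306 days after a Sunday is Sunday + 0 = Sunday.

Sunday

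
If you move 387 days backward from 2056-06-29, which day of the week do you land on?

First find the weekday of Jun 29, 2056. Doomsday rule: the anchor day for the 2000s is Tuesday. For year 56: 56÷12 = 4 r 8, and 8÷4 = 2, so 4+8+2 = 14.
Tuesday + 14 ≡ Tuesday — that's 2056's doomsday.
In June the doomsday date is Jun 6.
Jun 29 is 23 days after Jun 6; 23 mod 7 = 2, so Tuesday + 2 = Thursday.
387 mod 7 = 2, so 387 days before a Thursday is Thursday − 2 = Tuesday.

Tuesday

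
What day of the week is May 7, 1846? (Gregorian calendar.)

Doomsday rule: the anchor day for the 1800s is Friday. For year 46: 46÷12 = 3 r 10, and 10÷4 = 2, so 3+10+2 = 15.
Friday + 15 ≡ Saturday — that's 1846's doomsday.
In May the doomsday date is May 9.
May 7 is 2 days before May 9; 2 mod 7 = 2, so Saturday − 2 = Thursday.

Thursday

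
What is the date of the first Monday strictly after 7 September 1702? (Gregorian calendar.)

Sep 7, 1702 is a Thursday.
From Thursday to the next Monday is 4 days.
Sep 7, 1702 + 4 = Sep 11, 1702.

September 11, 1702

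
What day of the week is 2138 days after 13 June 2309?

First find the weekday of Jun 13, 2309. Doomsday rule: the anchor day for the 2300s is Wednesday. For year 09: 9÷12 = 0 r 9, and 9÷4 = 2, so 0+9+2 = 11.
Wednesday + 11 ≡ Sunday — that's 2309's doomsday.
In June the doomsday date is Jun 6.
Jun 13 is 7 days after Jun 6; 7 mod 7 = 0, so Sunday + 0 = Sunday.
2138 mod 7 = 3, so 2138 days after a Sunday is Sunday + 3 = Wednesday.

Wednesday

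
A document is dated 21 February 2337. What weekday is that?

Doomsday rule: the anchor day for the 2300s is Wednesday. For year 37: 37÷12 = 3 r 1, and 1÷4 = 0, so 3+1+0 = 4.
Wednesday + 4 ≡ Sunday — that's 2337's doomsday.
In February the doomsday date is Feb 28 (2337 is not a leap year).
Feb 21 is 7 days before Feb 28; 7 mod 7 = 0, so Sunday − 0 = Sunday.

Sunday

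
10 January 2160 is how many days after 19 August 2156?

Aug 19, 2156 → Aug 19, 2157: 365 days.
Aug 19, 2157 → Aug 19, 2158: 365 days.
Aug 19, 2158 → Aug 19, 2159: 365 days.
Aug 19, 2159 → Sep 19, 2159: 31 days (August has 31).
Sep 19, 2159 → Oct 19, 2159: 30 days (September has 30).
Oct 19, 2159 → Nov 19, 2159: 31 days (October has 31).
Nov 19, 2159 → Dec 19, 2159: 30 days (November has 30).
Dec 19, 2159 → Jan 10, 2160: 22 days.
Total: 1239 days.

1239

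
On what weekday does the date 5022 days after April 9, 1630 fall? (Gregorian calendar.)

Apr 9, 1630 is a Tuesday.
5022 mod 7 = 3, so 5022 days after a Tuesday is Tuesday + 3 = Friday.

Friday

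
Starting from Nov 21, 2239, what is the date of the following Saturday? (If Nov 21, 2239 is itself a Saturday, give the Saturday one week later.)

November 23, 2239

Nov 21, 2239 is a Thursday.
From Thursday to the next Saturday is 2 days.
Nov 21, 2239 + 2 = Nov 23, 2239.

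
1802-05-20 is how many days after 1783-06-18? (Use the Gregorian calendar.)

Jun 18, 1783 → Jun 18, 1784: 366 days (Feb 29, 1784 is in that span).
Jun 18, 1784 → Jun 18, 1785: 365 days.
Jun 18, 1785 → Jun 18, 1786: 365 days.
Jun 18, 1786 → Jun 18, 1787: 365 days.
Jun 18, 1787 → Jun 18, 1788: 366 days (Feb 29, 1788 is in that span).
Jun 18, 1788 → Jun 18, 1789: 365 days.
Jun 18, 1789 → Jun 18, 1790: 365 days.
Jun 18, 1790 → Jun 18, 1791: 365 days.
Jun 18, 1791 → Jun 18, 1792: 366 days (Feb 29, 1792 is in that span).
Jun 18, 1792 → Jun 18, 1793: 365 days.
Jun 18, 1793 → Jun 18, 1794: 365 days.
Jun 18, 1794 → Jun 18, 1795: 365 days.
Jun 18, 1795 → Jun 18, 1796: 366 days (Feb 29, 1796 is in that span).
Jun 18, 1796 → Jun 18, 1797: 365 days.
Jun 18, 1797 → Jun 18, 1798: 365 days.
Jun 18, 1798 → Jun 18, 1799: 365 days.
Jun 18, 1799 → Jun 18, 1800: 365 days.
Jun 18, 1800 → Jun 18, 1801: 365 days.
Jun 18, 1801 → Jul 18, 1801: 30 days (June has 30).
Jul 18, 1801 → Aug 18, 1801: 31 days (July has 31).
Aug 18, 1801 → Sep 18, 1801: 31 days (August has 31).
Sep 18, 1801 → Oct 18, 1801: 30 days (September has 30).
Oct 18, 1801 → Nov 18, 1801: 31 days (October has 31).
Nov 18, 1801 → Dec 18, 1801: 30 days (November has 30).
Dec 18, 1801 → Jan 18, 1802: 31 days (December has 31).
Jan 18, 1802 → Feb 18, 1802: 31 days (January has 31).
Feb 18, 1802 → Mar 18, 1802: 28 days (February has 28).
Mar 18, 1802 → Apr 18, 1802: 31 days (March has 31).
Apr 18, 1802 → May 18, 1802: 30 days (April has 30).
May 18, 1802 → May 20, 1802: 2 days.
Total: 6910 days.

6910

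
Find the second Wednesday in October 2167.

October 1, 2167 is a Thursday.
The first Wednesday is therefore October 7 (6 days later).
The second Wednesday is 7 + 1×7 = October 14.

October 14, 2167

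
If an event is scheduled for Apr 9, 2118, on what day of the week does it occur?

Saturday

January 1, 2118 is a Saturday.
Jan 1, 2118 → Feb 1, 2118: 31 days (January has 31).
Feb 1, 2118 → Mar 1, 2118: 28 days (February has 28).
Mar 1, 2118 → Apr 1, 2118: 31 days (March has 31).
Apr 1, 2118 → Apr 9, 2118: 8 days.
Total: 98 days.
98 mod 7 = 0, so Saturday + 0 = Saturday.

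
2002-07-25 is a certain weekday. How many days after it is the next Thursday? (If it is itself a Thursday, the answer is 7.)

Jul 25, 2002 is a Thursday.
From Thursday to the next Thursday is 7 days.

7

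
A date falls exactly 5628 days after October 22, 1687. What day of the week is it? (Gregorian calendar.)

Wednesday

Oct 22, 1687 is a Wednesday.
5628 mod 7 = 0, so 5628 days after a Wednesday is Wednesday + 0 = Wednesday.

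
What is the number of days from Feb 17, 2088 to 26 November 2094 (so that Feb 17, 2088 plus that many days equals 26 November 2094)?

2474

Feb 17, 2088 → Feb 17, 2089: 366 days (Feb 29, 2088 is in that span).
Feb 17, 2089 → Feb 17, 2090: 365 days.
Feb 17, 2090 → Feb 17, 2091: 365 days.
Feb 17, 2091 → Feb 17, 2092: 365 days.
Feb 17, 2092 → Feb 17, 2093: 366 days (Feb 29, 2092 is in that span).
Feb 17, 2093 → Feb 17, 2094: 365 days.
Feb 17, 2094 → Mar 17, 2094: 28 days (February has 28).
Mar 17, 2094 → Apr 17, 2094: 31 days (March has 31).
Apr 17, 2094 → May 17, 2094: 30 days (April has 30).
May 17, 2094 → Jun 17, 2094: 31 days (May has 31).
Jun 17, 2094 → Jul 17, 2094: 30 days (June has 30).
Jul 17, 2094 → Aug 17, 2094: 31 days (July has 31).
Aug 17, 2094 → Sep 17, 2094: 31 days (August has 31).
Sep 17, 2094 → Oct 17, 2094: 30 days (September has 30).
Oct 17, 2094 → Nov 17, 2094: 31 days (October has 31).
Nov 17, 2094 → Nov 26, 2094: 9 days.
Total: 2474 days.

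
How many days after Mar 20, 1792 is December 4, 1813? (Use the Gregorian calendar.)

7928

Mar 20, 1792 → Mar 20, 1793: 365 days.
Mar 20, 1793 → Mar 20, 1794: 365 days.
Mar 20, 1794 → Mar 20, 1795: 365 days.
Mar 20, 1795 → Mar 20, 1796: 366 days (Feb 29, 1796 is in that span).
Mar 20, 1796 → Mar 20, 1797: 365 days.
Mar 20, 1797 → Mar 20, 1798: 365 days.
Mar 20, 1798 → Mar 20, 1799: 365 days.
Mar 20, 1799 → Mar 20, 1800: 365 days.
Mar 20, 1800 → Mar 20, 1801: 365 days.
Mar 20, 1801 → Mar 20, 1802: 365 days.
Mar 20, 1802 → Mar 20, 1803: 365 days.
Mar 20, 1803 → Mar 20, 1804: 366 days (Feb 29, 1804 is in that span).
Mar 20, 1804 → Mar 20, 1805: 365 days.
Mar 20, 1805 → Mar 20, 1806: 365 days.
Mar 20, 1806 → Mar 20, 1807: 365 days.
Mar 20, 1807 → Mar 20, 1808: 366 days (Feb 29, 1808 is in that span).
Mar 20, 1808 → Mar 20, 1809: 365 days.
Mar 20, 1809 → Mar 20, 1810: 365 days.
Mar 20, 1810 → Mar 20, 1811: 365 days.
Mar 20, 1811 → Mar 20, 1812: 366 days (Feb 29, 1812 is in that span).
Mar 20, 1812 → Mar 20, 1813: 365 days.
Mar 20, 1813 → Apr 20, 1813: 31 days (March has 31).
Apr 20, 1813 → May 20, 1813: 30 days (April has 30).
May 20, 1813 → Jun 20, 1813: 31 days (May has 31).
Jun 20, 1813 → Jul 20, 1813: 30 days (June has 30).
Jul 20, 1813 → Aug 20, 1813: 31 days (July has 31).
Aug 20, 1813 → Sep 20, 1813: 31 days (August has 31).
Sep 20, 1813 → Oct 20, 1813: 30 days (September has 30).
Oct 20, 1813 → Nov 20, 1813: 31 days (October has 31).
Nov 20, 1813 → Dec 4, 1813: 14 days.
Total: 7928 days.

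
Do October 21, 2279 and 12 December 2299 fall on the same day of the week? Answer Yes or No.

From Oct 21, 2279 to Dec 12, 2299 is 7357 days.
7357 mod 7 = 0, so they are the same weekday.
(Oct 21, 2279 is a Tuesday; Dec 12, 2299 is a Tuesday.)

Yes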